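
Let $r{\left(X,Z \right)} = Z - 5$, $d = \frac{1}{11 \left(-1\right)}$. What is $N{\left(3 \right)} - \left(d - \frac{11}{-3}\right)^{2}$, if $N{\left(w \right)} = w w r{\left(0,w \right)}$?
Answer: $- \frac{33526}{1089} \approx -30.786$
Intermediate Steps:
$d = - \frac{1}{11}$ ($d = \frac{1}{11} \left(-1\right) = - \frac{1}{11} \approx -0.090909$)
$r{\left(X,Z \right)} = -5 + Z$
$N{\left(w \right)} = w^{2} \left(-5 + w\right)$ ($N{\left(w \right)} = w w \left(-5 + w\right) = w^{2} \left(-5 + w\right)$)
$N{\left(3 \right)} - \left(d - \frac{11}{-3}\right)^{2} = 3^{2} \left(-5 + 3\right) - \left(- \frac{1}{11} - \frac{11}{-3}\right)^{2} = 9 \left(-2\right) - \left(- \frac{1}{11} - - \frac{11}{3}\right)^{2} = -18 - \left(- \frac{1}{11} + \frac{11}{3}\right)^{2} = -18 - \left(\frac{118}{33}\right)^{2} = -18 - \frac{13924}{1089} = - \frac{33526}{1089}$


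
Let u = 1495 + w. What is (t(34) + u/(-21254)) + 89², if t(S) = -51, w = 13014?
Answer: 167254471/21254 ≈ 7869.3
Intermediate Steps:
u = 14509 (u = 1495 + 13014 = 14509)
(t(34) + u/(-21254)) + 89² = (-51 + 14509/(-21254)) + 89² = (-51 + 14509*(-1/21254)) + 7921 = (-51 - 14509/21254) + 7921 = -1098463/21254 + 7921 = 167254471/21254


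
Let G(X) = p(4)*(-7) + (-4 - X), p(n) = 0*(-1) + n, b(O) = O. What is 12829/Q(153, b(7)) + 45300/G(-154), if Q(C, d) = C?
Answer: 4248019/9333 ≈ 455.16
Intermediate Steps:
p(n) = n (p(n) = 0 + n = n)
G(X) = -32 - X (G(X) = 4*(-7) + (-4 - X) = -28 + (-4 - X) = -32 - X)
12829/Q(153, b(7)) + 45300/G(-154) = 12829/153 + 45300/(-32 - 1*(-154)) = 12829*(1/153) + 45300/(-32 + 154) = 12829/153 + 45300/122 = 12829/153 + 45300*(1/122) = 12829/153 + 22650/61 = 4248019/9333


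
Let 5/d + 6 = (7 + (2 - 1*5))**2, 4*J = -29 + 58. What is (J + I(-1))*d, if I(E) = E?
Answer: 25/8 ≈ 3.1250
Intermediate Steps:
J = 29/4 (J = (-29 + 58)/4 = (1/4)*29 = 29/4 ≈ 7.2500)
d = 1/2 (d = 5/(-6 + (7 + (2 - 1*5))**2) = 5/(-6 + (7 + (2 - 5))**2) = 5/(-6 + (7 - 3)**2) = 5/(-6 + 4**2) = 5/(-6 + 16) = 5/10 = 5*(1/10) = 1/2 ≈ 0.50000)
(J + I(-1))*d = (29/4 - 1)*(1/2) = (25/4)*(1/2) = 25/8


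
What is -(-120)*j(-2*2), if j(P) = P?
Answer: -480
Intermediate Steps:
-(-120)*j(-2*2) = -(-120)*(-2*2) = -(-120)*(-4) = -120*4 = -480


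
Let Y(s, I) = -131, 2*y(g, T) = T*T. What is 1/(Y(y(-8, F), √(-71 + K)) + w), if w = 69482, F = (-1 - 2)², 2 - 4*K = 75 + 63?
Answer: 1/69351 ≈ 1.4419e-5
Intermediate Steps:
K = -34 (K = ½ - (75 + 63)/4 = ½ - ¼*138 = ½ - 69/2 = -34)
F = 9 (F = (-3)² = 9)
y(g, T) = T²/2 (y(g, T) = (T*T)/2 = T²/2)
1/(Y(y(-8, F), √(-71 + K)) + w) = 1/(-131 + 69482) = 1/69351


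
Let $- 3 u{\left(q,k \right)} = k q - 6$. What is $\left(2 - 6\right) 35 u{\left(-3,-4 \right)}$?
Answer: $280$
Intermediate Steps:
$u{\left(q,k \right)} = 2 - \frac{k q}{3}$ ($u{\left(q,k \right)} = - \frac{k q - 6}{3} = - \frac{-6 + k q}{3} = 2 - \frac{k q}{3}$)
$\left(2 - 6\right) 35 u{\left(-3,-4 \right)} = \left(2 - 6\right) 35 \left(2 - \left(- \frac{4}{3}\right) \left(-3\right)\right) = \left(2 - 6\right) 35 \left(2 - 4\right) = \left(-4\right) 35 \left(-2\right) = \left(-140\right) \left(-2\right) = 280$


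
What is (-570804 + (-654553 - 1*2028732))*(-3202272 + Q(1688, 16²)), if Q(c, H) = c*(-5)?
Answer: 10447942601368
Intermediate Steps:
Q(c, H) = -5*c
(-570804 + (-654553 - 1*2028732))*(-3202272 + Q(1688, 16²)) = (-570804 + (-654553 - 1*2028732))*(-3202272 - 5*1688) = (-570804 + (-654553 - 2028732))*(-3202272 - 8440) = (-570804 - 2683285)*(-3210712) = -3254089*(-3210712) = 10447942601368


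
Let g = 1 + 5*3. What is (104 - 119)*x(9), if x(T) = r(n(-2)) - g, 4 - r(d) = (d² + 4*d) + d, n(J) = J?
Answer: 90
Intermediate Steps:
r(d) = 4 - d² - 5*d (r(d) = 4 - ((d² + 4*d) + d) = 4 - (d² + 5*d) = 4 + (-d² - 5*d) = 4 - d² - 5*d)
g = 16 (g = 1 + 15 = 16)
x(T) = -6 (x(T) = (4 - 1*(-2)² - 5*(-2)) - 1*16 = (4 - 1*4 + 10) - 16 = (4 - 4 + 10) - 16 = 10 - 16 = -6)
(104 - 119)*x(9) = (104 - 119)*(-6) = -15*(-6) = 90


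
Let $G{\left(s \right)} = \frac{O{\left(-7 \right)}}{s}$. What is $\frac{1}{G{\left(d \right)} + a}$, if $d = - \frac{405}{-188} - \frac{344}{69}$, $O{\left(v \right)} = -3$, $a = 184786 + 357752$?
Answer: $\frac{36727}{19925832042} \approx 1.8432 \cdot 10^{-6}$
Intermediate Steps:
$a = 542538$
$d = - \frac{36727}{12972}$ ($d = \left(-405\right) \left(- \frac{1}{188}\right) - \frac{344}{69} = \frac{405}{188} - \frac{344}{69} = - \frac{36727}{12972} \approx -2.8313$)
$G{\left(s \right)} = - \frac{3}{s}$
$\frac{1}{G{\left(d \right)} + a} = \frac{1}{- \frac{3}{- \frac{36727}{12972}} + 542538} = \frac{1}{\left(-3\right) \left(- \frac{12972}{36727}\right) + 542538} = \frac{1}{\frac{38916}{36727} + 542538} = \frac{1}{\frac{19925832042}{36727}} = \frac{36727}{19925832042}$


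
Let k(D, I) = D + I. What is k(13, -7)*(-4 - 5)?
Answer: -54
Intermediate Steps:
k(13, -7)*(-4 - 5) = (13 - 7)*(-4 - 5) = 6*(-9) = -54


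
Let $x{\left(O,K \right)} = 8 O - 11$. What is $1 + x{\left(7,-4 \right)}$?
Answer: $46$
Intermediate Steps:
$x{\left(O,K \right)} = -11 + 8 O$
$1 + x{\left(7,-4 \right)} = 1 + \left(-11 + 8 \cdot 7\right) = 1 + \left(-11 + 56\right) = 1 + 45 = 46$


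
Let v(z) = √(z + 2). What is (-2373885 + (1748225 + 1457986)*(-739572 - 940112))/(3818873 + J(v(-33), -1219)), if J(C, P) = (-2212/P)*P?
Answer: -5385423691209/3816661 ≈ -1.4110e+6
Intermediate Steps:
v(z) = √(2 + z)
J(C, P) = -2212
(-2373885 + (1748225 + 1457986)*(-739572 - 940112))/(3818873 + J(v(-33), -1219)) = (-2373885 + (1748225 + 1457986)*(-739572 - 940112))/(3818873 - 2212) = (-2373885 + 3206211*(-1679684))/3816661 = (-2373885 - 5385421317324)*(1/3816661) = -5385423691209*1/3816661 = -5385423691209/3816661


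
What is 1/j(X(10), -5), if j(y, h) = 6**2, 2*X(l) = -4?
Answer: 1/36 ≈ 0.027778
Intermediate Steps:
X(l) = -2 (X(l) = (1/2)*(-4) = -2)
j(y, h) = 36
1/j(X(10), -5) = 1/36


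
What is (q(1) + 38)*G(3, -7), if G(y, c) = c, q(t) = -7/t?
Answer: -217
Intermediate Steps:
(q(1) + 38)*G(3, -7) = (-7/1 + 38)*(-7) = (-7*1 + 38)*(-7) = (-7 + 38)*(-7) = 31*(-7) = -217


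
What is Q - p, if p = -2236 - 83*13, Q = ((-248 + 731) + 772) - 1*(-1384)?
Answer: 5954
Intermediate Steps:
Q = 2639 (Q = (483 + 772) + 1384 = 1255 + 1384 = 2639)
p = -3315 (p = -2236 - 1*1079 = -2236 - 1079 = -3315)
Q - p = 2639 - 1*(-3315) = 2639 + 3315 = 5954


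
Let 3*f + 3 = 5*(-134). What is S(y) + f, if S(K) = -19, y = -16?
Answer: -730/3 ≈ -243.33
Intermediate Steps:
f = -673/3 (f = -1 + (5*(-134))/3 = -1 + (⅓)*(-670) = -1 - 670/3 = -673/3 ≈ -224.33)
S(y) + f = -19 - 673/3 = -730/3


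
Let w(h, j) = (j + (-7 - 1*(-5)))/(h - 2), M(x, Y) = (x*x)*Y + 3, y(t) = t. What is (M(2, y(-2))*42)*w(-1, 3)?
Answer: 70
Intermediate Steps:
M(x, Y) = 3 + Y*x² (M(x, Y) = x²*Y + 3 = Y*x² + 3 = 3 + Y*x²)
w(h, j) = (-2 + j)/(-2 + h) (w(h, j) = (j + (-7 + 5))/(-2 + h) = (j - 2)/(-2 + h) = (-2 + j)/(-2 + h))
(M(2, y(-2))*42)*w(-1, 3) = ((3 - 2*2²)*42)*((-2 + 3)/(-2 - 1)) = ((3 - 2*4)*42)*(1/(-3)) = ((3 - 8)*42)*(-⅓*1) = -5*42*(-⅓) = -210*(-⅓) = 70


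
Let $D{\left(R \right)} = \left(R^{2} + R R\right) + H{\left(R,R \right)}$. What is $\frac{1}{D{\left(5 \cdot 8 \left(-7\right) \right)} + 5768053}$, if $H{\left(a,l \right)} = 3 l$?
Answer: $\frac{1}{5924013} \approx 1.688 \cdot 10^{-7}$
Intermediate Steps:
$D{\left(R \right)} = 2 R^{2} + 3 R$ ($D{\left(R \right)} = \left(R^{2} + R R\right) + 3 R = \left(R^{2} + R^{2}\right) + 3 R = 2 R^{2} + 3 R$)
$\frac{1}{D{\left(5 \cdot 8 \left(-7\right) \right)} + 5768053} = \frac{1}{5 \cdot 8 \left(-7\right) \left(3 + 2 \cdot 5 \cdot 8 \left(-7\right)\right) + 5768053} = \frac{1}{5 \left(-56\right) \left(3 + 2 \cdot 5 \left(-56\right)\right) + 5768053} = \frac{1}{- 280 \left(3 + 2 \left(-280\right)\right) + 5768053} = \frac{1}{- 280 \left(3 - 560\right) + 5768053} = \frac{1}{\left(-280\right) \left(-557\right) + 5768053} = \frac{1}{155960 + 5768053} = \frac{1}{5924013}$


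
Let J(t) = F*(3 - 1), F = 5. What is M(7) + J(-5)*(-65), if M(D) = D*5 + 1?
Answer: -614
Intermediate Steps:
M(D) = 1 + 5*D (M(D) = 5*D + 1 = 1 + 5*D)
J(t) = 10 (J(t) = 5*(3 - 1) = 5*2 = 10)
M(7) + J(-5)*(-65) = (1 + 5*7) + 10*(-65) = (1 + 35) - 650 = 36 - 650 = -614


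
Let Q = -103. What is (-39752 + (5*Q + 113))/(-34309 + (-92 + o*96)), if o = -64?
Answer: 2362/2385 ≈ 0.99036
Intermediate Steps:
(-39752 + (5*Q + 113))/(-34309 + (-92 + o*96)) = (-39752 + (5*(-103) + 113))/(-34309 + (-92 - 64*96)) = (-39752 + (-515 + 113))/(-34309 + (-92 - 6144)) = (-39752 - 402)/(-34309 - 6236) = -40154/(-40545) = -40154*(-1/40545) = 2362/2385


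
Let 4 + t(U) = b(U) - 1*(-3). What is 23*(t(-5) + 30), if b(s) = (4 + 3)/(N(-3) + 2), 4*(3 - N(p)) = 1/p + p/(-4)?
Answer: 164473/235 ≈ 699.88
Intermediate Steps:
N(p) = 3 - 1/(4*p) + p/16 (N(p) = 3 - (1/p + p/(-4))/4 = 3 - (1/p + p*(-¼))/4 = 3 - (1/p - p/4)/4 = 3 + (-1/(4*p) + p/16) = 3 - 1/(4*p) + p/16)
b(s) = 336/235 (b(s) = (4 + 3)/((1/16)*(-4 - 3*(48 - 3))/(-3) + 2) = 7/((1/16)*(-⅓)*(-4 - 3*45) + 2) = 7/((1/16)*(-⅓)*(-4 - 135) + 2) = 7/((1/16)*(-⅓)*(-139) + 2) = 7/(139/48 + 2) = 7/(235/48) = 7*(48/235) = 336/235)
t(U) = 101/235 (t(U) = -4 + (336/235 - 1*(-3)) = -4 + (336/235 + 3) = -4 + 1041/235 = 101/235)
23*(t(-5) + 30) = 23*(101/235 + 30) = 23*(7151/235) = 164473/235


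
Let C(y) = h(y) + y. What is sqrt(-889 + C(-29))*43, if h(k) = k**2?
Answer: 43*I*sqrt(77) ≈ 377.32*I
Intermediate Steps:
C(y) = y + y**2 (C(y) = y**2 + y = y + y**2)
sqrt(-889 + C(-29))*43 = sqrt(-889 - 29*(1 - 29))*43 = sqrt(-889 - 29*(-28))*43 = sqrt(-889 + 812)*43 = sqrt(-77)*43 = (I*sqrt(77))*43 = 43*I*sqrt(77)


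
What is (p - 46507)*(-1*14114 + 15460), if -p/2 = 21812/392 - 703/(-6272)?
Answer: -98389670431/1568 ≈ -6.2749e+7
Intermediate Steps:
p = -349695/3136 (p = -2*(21812/392 - 703/(-6272)) = -2*(21812*(1/392) - 703*(-1/6272)) = -2*(779/14 + 703/6272) = -2*349695/6272 = -349695/3136 ≈ -111.51)
(p - 46507)*(-1*14114 + 15460) = (-349695/3136 - 46507)*(-1*14114 + 15460) = -146195647*(-14114 + 15460)/3136 = -146195647/3136*1346 = -98389670431/1568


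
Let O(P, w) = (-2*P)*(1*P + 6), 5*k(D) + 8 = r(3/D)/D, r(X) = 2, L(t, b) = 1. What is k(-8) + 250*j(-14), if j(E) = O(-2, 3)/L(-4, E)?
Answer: 79967/20 ≈ 3998.4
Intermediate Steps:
k(D) = -8/5 + 2/(5*D) (k(D) = -8/5 + (2/D)/5 = -8/5 + 2/(5*D))
O(P, w) = -2*P*(6 + P) (O(P, w) = (-2*P)*(P + 6) = (-2*P)*(6 + P) = -2*P*(6 + P))
j(E) = 16 (j(E) = -2*(-2)*(6 - 2)/1 = -2*(-2)*4*1 = 16*1 = 16)
k(-8) + 250*j(-14) = (2/5)*(1 - 4*(-8))/(-8) + 250*16 = (2/5)*(-1/8)*(1 + 32) + 4000 = (2/5)*(-1/8)*33 + 4000 = -33/20 + 4000 = 79967/20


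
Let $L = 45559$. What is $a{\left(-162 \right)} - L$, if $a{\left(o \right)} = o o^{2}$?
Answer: $-4297087$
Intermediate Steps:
$a{\left(o \right)} = o^{3}$
$a{\left(-162 \right)} - L = \left(-162\right)^{3} - 45559 = -4251528 - 45559 = -4297087$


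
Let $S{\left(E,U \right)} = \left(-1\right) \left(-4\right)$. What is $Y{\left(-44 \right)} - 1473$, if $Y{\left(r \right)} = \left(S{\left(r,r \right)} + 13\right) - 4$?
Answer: $-1460$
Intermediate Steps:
$S{\left(E,U \right)} = 4$
$Y{\left(r \right)} = 13$ ($Y{\left(r \right)} = \left(4 + 13\right) - 4 = 17 - 4 = 13$)
$Y{\left(-44 \right)} - 1473 = 13 - 1473 = -1460$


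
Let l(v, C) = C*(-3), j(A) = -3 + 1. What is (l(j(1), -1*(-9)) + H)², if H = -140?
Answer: 27889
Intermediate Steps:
j(A) = -2
l(v, C) = -3*C
(l(j(1), -1*(-9)) + H)² = (-(-3)*(-9) - 140)² = (-3*9 - 140)² = (-27 - 140)² = (-167)² = 27889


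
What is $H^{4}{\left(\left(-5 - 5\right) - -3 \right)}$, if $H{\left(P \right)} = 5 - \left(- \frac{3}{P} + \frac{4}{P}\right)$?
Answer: $\frac{1679616}{2401} \approx 699.55$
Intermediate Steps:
$H{\left(P \right)} = 5 - \frac{1}{P}$
$H^{4}{\left(\left(-5 - 5\right) - -3 \right)} = \left(5 - \frac{1}{\left(-5 - 5\right) - -3}\right)^{4} = \left(5 - \frac{1}{\left(-5 - 5\right) + 3}\right)^{4} = \left(5 - \frac{1}{-10 + 3}\right)^{4} = \left(5 - \frac{1}{-7}\right)^{4} = \left(5 - - \frac{1}{7}\right)^{4} = \left(5 + \frac{1}{7}\right)^{4} = \left(\frac{36}{7}\right)^{4} = \frac{1679616}{2401}$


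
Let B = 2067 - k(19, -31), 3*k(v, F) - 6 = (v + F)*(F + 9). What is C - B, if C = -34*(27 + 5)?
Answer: -3065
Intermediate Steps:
k(v, F) = 2 + (9 + F)*(F + v)/3 (k(v, F) = 2 + ((v + F)*(F + 9))/3 = 2 + ((F + v)*(9 + F))/3 = 2 + ((9 + F)*(F + v))/3 = 2 + (9 + F)*(F + v)/3)
B = 1977 (B = 2067 - (2 + 3*(-31) + 3*19 + (1/3)*(-31)**2 + (1/3)*(-31)*19) = 2067 - (2 - 93 + 57 + (1/3)*961 - 589/3) = 2067 - (2 - 93 + 57 + 961/3 - 589/3) = 2067 - 1*90 = 2067 - 90 = 1977)
C = -1088 (C = -34*32 = -1088)
C - B = -1088 - 1*1977 = -1088 - 1977 = -3065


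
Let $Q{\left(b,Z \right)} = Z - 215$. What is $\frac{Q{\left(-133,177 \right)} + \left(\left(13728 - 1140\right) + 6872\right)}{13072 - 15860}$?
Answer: $- \frac{9711}{1394} \approx -6.9663$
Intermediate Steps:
$Q{\left(b,Z \right)} = -215 + Z$
$\frac{Q{\left(-133,177 \right)} + \left(\left(13728 - 1140\right) + 6872\right)}{13072 - 15860} = \frac{\left(-215 + 177\right) + \left(\left(13728 - 1140\right) + 6872\right)}{13072 - 15860} = \frac{-38 + \left(\left(13728 - 1140\right) + 6872\right)}{-2788} = \left(-38 + \left(12588 + 6872\right)\right) \left(- \frac{1}{2788}\right) = \left(-38 + 19460\right) \left(- \frac{1}{2788}\right) = 19422 \left(- \frac{1}{2788}\right) = - \frac{9711}{1394}$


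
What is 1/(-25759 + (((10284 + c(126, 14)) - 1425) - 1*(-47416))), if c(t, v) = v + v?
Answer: 1/30544 ≈ 3.2740e-5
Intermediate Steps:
c(t, v) = 2*v
1/(-25759 + (((10284 + c(126, 14)) - 1425) - 1*(-47416))) = 1/(-25759 + (((10284 + 2*14) - 1425) - 1*(-47416))) = 1/(-25759 + (((10284 + 28) - 1425) + 47416)) = 1/(-25759 + ((10312 - 1425) + 47416)) = 1/(-25759 + (8887 + 47416)) = 1/(-25759 + 56303) = 1/30544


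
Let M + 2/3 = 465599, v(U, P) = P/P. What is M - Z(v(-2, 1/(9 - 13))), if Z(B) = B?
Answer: 1396792/3 ≈ 4.6560e+5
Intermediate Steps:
v(U, P) = 1
M = 1396795/3 (M = -⅔ + 465599 = 1396795/3 ≈ 4.6560e+5)
M - Z(v(-2, 1/(9 - 13))) = 1396795/3 - 1*1 = 1396795/3 - 1 = 1396792/3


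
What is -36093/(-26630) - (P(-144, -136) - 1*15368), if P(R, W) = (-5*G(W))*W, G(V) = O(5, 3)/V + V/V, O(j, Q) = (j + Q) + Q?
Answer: 392642183/26630 ≈ 14744.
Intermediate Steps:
O(j, Q) = j + 2*Q (O(j, Q) = (Q + j) + Q = j + 2*Q)
G(V) = 1 + 11/V (G(V) = (5 + 2*3)/V + V/V = (5 + 6)/V + 1 = 11/V + 1 = 1 + 11/V)
P(R, W) = -55 - 5*W (P(R, W) = (-5*(11 + W)/W)*W = -55 - 5*W)
-36093/(-26630) - (P(-144, -136) - 1*15368) = -36093/(-26630) - ((-55 - 5*(-136)) - 1*15368) = -36093*(-1/26630) - ((-55 + 680) - 15368) = 36093/26630 - (625 - 15368) = 36093/26630 - 1*(-14743) = 36093/26630 + 14743 = 392642183/26630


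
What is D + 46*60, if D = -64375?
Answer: -61615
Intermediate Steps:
D + 46*60 = -64375 + 46*60 = -64375 + 2760 = -61615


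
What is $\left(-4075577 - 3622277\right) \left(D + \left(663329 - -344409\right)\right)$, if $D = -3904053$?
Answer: $22295410008010$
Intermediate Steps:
$\left(-4075577 - 3622277\right) \left(D + \left(663329 - -344409\right)\right) = \left(-4075577 - 3622277\right) \left(-3904053 + \left(663329 - -344409\right)\right) = - 7697854 \left(-3904053 + \left(663329 + 344409\right)\right) = - 7697854 \left(-3904053 + 1007738\right) = \left(-7697854\right) \left(-2896315\right) = 22295410008010$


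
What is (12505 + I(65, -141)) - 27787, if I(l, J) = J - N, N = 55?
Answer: -15478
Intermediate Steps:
I(l, J) = -55 + J (I(l, J) = J - 1*55 = J - 55 = -55 + J)
(12505 + I(65, -141)) - 27787 = (12505 + (-55 - 141)) - 27787 = (12505 - 196) - 27787 = 12309 - 27787 = -15478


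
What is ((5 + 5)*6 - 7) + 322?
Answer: 375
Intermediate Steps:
((5 + 5)*6 - 7) + 322 = (10*6 - 7) + 322 = (60 - 7) + 322 = 53 + 322 = 375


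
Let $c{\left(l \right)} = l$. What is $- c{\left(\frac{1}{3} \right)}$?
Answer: $- \frac{1}{3} \approx -0.33333$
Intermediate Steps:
$- c{\left(\frac{1}{3} \right)} = - \frac{1}{3}$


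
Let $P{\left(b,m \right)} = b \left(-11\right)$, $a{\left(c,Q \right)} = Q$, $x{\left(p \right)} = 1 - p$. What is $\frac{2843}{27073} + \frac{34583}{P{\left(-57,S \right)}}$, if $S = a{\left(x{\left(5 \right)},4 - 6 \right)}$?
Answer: $\frac{938048120}{16974771} \approx 55.261$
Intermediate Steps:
$S = -2$ ($S = 4 - 6 = -2$)
$P{\left(b,m \right)} = - 11 b$
$\frac{2843}{27073} + \frac{34583}{P{\left(-57,S \right)}} = \frac{2843}{27073} + \frac{34583}{\left(-11\right) \left(-57\right)} = 2843 \cdot \frac{1}{27073} + \frac{34583}{627} = \frac{2843}{27073} + 34583 \cdot \frac{1}{627} = \frac{2843}{27073} + \frac{34583}{627} = \frac{938048120}{16974771}$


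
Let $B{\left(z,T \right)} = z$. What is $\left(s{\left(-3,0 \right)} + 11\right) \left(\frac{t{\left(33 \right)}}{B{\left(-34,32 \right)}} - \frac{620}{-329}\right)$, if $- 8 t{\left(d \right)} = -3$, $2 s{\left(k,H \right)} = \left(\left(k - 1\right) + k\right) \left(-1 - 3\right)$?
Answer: $\frac{4191325}{89488} \approx 46.837$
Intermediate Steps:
$s{\left(k,H \right)} = 2 - 4 k$ ($s{\left(k,H \right)} = \frac{\left(\left(k - 1\right) + k\right) \left(-1 - 3\right)}{2} = \frac{\left(\left(k - 1\right) + k\right) \left(-4\right)}{2} = \frac{\left(\left(-1 + k\right) + k\right) \left(-4\right)}{2} = \frac{\left(-1 + 2 k\right) \left(-4\right)}{2} = \frac{4 - 8 k}{2} = 2 - 4 k$)
$t{\left(d \right)} = \frac{3}{8}$ ($t{\left(d \right)} = \left(- \frac{1}{8}\right) \left(-3\right) = \frac{3}{8}$)
$\left(s{\left(-3,0 \right)} + 11\right) \left(\frac{t{\left(33 \right)}}{B{\left(-34,32 \right)}} - \frac{620}{-329}\right) = \left(\left(2 - -12\right) + 11\right) \left(\frac{3}{8 \left(-34\right)} - \frac{620}{-329}\right) = \left(\left(2 + 12\right) + 11\right) \left(\frac{3}{8} \left(- \frac{1}{34}\right) - - \frac{620}{329}\right) = \left(14 + 11\right) \left(- \frac{3}{272} + \frac{620}{329}\right) = 25 \cdot \frac{167653}{89488} = \frac{4191325}{89488}$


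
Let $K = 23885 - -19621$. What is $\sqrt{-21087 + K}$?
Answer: $3 \sqrt{2491} \approx 149.73$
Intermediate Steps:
$K = 43506$ ($K = 23885 + 19621 = 43506$)
$\sqrt{-21087 + K} = \sqrt{-21087 + 43506} = \sqrt{22419} = 3 \sqrt{2491}$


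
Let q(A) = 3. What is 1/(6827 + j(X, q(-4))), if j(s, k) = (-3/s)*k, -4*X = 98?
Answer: 49/334541 ≈ 0.00014647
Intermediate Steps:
X = -49/2 (X = -¼*98 = -49/2 ≈ -24.500)
j(s, k) = -3*k/s (j(s, k) = (-3/s)*k = -3*k/s)
1/(6827 + j(X, q(-4))) = 1/(6827 - 3*3/(-49/2)) = 1/(6827 - 3*3*(-2/49)) = 1/(6827 + 18/49) = 1/(334541/49) = 49/334541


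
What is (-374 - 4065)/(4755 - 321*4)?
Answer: -4439/3471 ≈ -1.2789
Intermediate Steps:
(-374 - 4065)/(4755 - 321*4) = -4439/(4755 - 1284) = -4439/3471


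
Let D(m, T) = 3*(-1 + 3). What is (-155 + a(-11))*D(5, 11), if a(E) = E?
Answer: -996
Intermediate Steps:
D(m, T) = 6 (D(m, T) = 3*2 = 6)
(-155 + a(-11))*D(5, 11) = (-155 - 11)*6 = -166*6 = -996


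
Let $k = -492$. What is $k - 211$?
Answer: $-703$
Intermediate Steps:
$k - 211 = -492 - 211 = -703$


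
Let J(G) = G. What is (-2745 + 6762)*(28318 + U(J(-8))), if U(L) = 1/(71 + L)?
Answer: 2388822865/21 ≈ 1.1375e+8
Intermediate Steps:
(-2745 + 6762)*(28318 + U(J(-8))) = (-2745 + 6762)*(28318 + 1/(71 - 8)) = 4017*(28318 + 1/63) = 4017*(1784035/63) = 2388822865/21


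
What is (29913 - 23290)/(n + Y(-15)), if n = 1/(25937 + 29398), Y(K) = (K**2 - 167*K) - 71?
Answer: 366483705/147135766 ≈ 2.4908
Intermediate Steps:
Y(K) = -71 + K**2 - 167*K
n = 1/55335 ≈ 1.8072e-5
(29913 - 23290)/(n + Y(-15)) = (29913 - 23290)/(1/55335 + (-71 + (-15)**2 - 167*(-15))) = 6623/(1/55335 + (-71 + 225 + 2505)) = 6623/(1/55335 + 2659) = 6623/(147135766/55335) = 6623*(55335/147135766) = 366483705/147135766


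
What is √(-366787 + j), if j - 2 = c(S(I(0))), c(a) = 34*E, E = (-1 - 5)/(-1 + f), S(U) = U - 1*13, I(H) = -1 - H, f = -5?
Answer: 11*I*√3031 ≈ 605.6*I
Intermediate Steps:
S(U) = -13 + U (S(U) = U - 13 = -13 + U)
E = 1 (E = (-1 - 5)/(-1 - 5) = -6/(-6) = -6*(-⅙) = 1)
c(a) = 34 (c(a) = 34*1 = 34)
j = 36 (j = 2 + 34 = 36)
√(-366787 + j) = √(-366787 + 36) = √(-366751) = 11*I*√3031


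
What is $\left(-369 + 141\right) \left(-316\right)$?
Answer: $72048$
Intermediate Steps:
$\left(-369 + 141\right) \left(-316\right) = \left(-228\right) \left(-316\right) = 72048$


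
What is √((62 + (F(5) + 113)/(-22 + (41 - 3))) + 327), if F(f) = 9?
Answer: √6346/4 ≈ 19.915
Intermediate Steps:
√((62 + (F(5) + 113)/(-22 + (41 - 3))) + 327) = √((62 + (9 + 113)/(-22 + (41 - 3))) + 327) = √((62 + 122/(-22 + 38)) + 327) = √((62 + 122/16) + 327) = √((62 + 122*(1/16)) + 327) = √((62 + 61/8) + 327) = √(557/8 + 327) = √(3173/8) = √6346/4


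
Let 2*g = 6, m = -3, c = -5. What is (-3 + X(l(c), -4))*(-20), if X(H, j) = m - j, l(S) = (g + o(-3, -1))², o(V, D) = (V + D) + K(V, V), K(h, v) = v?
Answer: 40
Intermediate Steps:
o(V, D) = D + 2*V (o(V, D) = (V + D) + V = (D + V) + V = D + 2*V)
g = 3 (g = (½)*6 = 3)
l(S) = 16 (l(S) = (3 + (-1 + 2*(-3)))² = (3 + (-1 - 6))² = (3 - 7)² = (-4)² = 16)
X(H, j) = -3 - j
(-3 + X(l(c), -4))*(-20) = (-3 + (-3 - 1*(-4)))*(-20) = (-3 + (-3 + 4))*(-20) = (-3 + 1)*(-20) = -2*(-20) = 40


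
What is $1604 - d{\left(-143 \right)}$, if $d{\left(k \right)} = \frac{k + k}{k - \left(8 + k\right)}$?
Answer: $\frac{6273}{4} \approx 1568.3$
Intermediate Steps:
$d{\left(k \right)} = - \frac{k}{4}$ ($d{\left(k \right)} = \frac{2 k}{-8} = 2 k \left(- \frac{1}{8}\right) = - \frac{k}{4}$)
$1604 - d{\left(-143 \right)} = 1604 - \left(- \frac{1}{4}\right) \left(-143\right) = 1604 - \frac{143}{4} = \frac{6273}{4}$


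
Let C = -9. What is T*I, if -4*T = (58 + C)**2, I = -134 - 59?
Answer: 463393/4 ≈ 1.1585e+5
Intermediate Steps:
I = -193
T = -2401/4 (T = -(58 - 9)**2/4 = -1/4*49**2 = -1/4*2401 = -2401/4 ≈ -600.25)
T*I = -2401/4*(-193) = 463393/4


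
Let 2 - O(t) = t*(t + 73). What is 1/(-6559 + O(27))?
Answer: -1/9257 ≈ -0.00010803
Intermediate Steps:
O(t) = 2 - t*(73 + t) (O(t) = 2 - t*(t + 73) = 2 - t*(73 + t))
1/(-6559 + O(27)) = 1/(-6559 + (2 - 1*27**2 - 73*27)) = 1/(-6559 + (2 - 1*729 - 1971)) = 1/(-6559 + (2 - 729 - 1971)) = 1/(-6559 - 2698) = 1/(-9257) = -1/9257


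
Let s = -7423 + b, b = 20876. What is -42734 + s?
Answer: -29281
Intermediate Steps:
s = 13453 (s = -7423 + 20876 = 13453)
-42734 + s = -42734 + 13453 = -29281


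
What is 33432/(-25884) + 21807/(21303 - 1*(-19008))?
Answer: -805787/1073467 ≈ -0.75064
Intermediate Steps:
33432/(-25884) + 21807/(21303 - 1*(-19008)) = 33432*(-1/25884) + 21807/(21303 + 19008) = -2786/2157 + 21807/40311 = -2786/2157 + 21807*(1/40311) = -2786/2157 + 2423/4479 = -805787/1073467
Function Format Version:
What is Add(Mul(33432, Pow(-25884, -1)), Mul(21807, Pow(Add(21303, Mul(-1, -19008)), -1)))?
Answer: Rational(-805787, 1073467) ≈ -0.75064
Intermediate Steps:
Add(Mul(33432, Pow(-25884, -1)), Mul(21807, Pow(Add(21303, Mul(-1, -19008)), -1))) = Add(Mul(33432, Rational(-1, 25884)), Mul(21807, Pow(Add(21303, 19008), -1))) = Add(Rational(-2786, 2157), Mul(21807, Pow(40311, -1))) = Add(Rational(-2786, 2157), Mul(21807, Rational(1, 40311))) = Add(Rational(-2786, 2157), Rational(2423, 4479)) = Rational(-805787, 1073467)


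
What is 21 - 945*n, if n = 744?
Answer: -703059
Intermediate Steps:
21 - 945*n = 21 - 945*744 = 21 - 703080 = -703059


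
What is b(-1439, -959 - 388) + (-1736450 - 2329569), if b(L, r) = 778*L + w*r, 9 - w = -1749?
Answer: -7553587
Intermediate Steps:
w = 1758 (w = 9 - 1*(-1749) = 9 + 1749 = 1758)
b(L, r) = 778*L + 1758*r
b(-1439, -959 - 388) + (-1736450 - 2329569) = (778*(-1439) + 1758*(-959 - 388)) + (-1736450 - 2329569) = (-1119542 + 1758*(-1347)) - 4066019 = (-1119542 - 2368026) - 4066019 = -3487568 - 4066019 = -7553587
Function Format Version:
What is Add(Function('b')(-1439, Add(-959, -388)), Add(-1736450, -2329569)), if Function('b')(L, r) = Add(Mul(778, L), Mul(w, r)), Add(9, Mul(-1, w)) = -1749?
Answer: -7553587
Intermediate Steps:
w = 1758 (w = Add(9, Mul(-1, -1749)) = Add(9, 1749) = 1758)
Function('b')(L, r) = Add(Mul(778, L), Mul(1758, r))
Add(Function('b')(-1439, Add(-959, -388)), Add(-1736450, -2329569)) = Add(Add(Mul(778, -1439), Mul(1758, Add(-959, -388))), Add(-1736450, -2329569)) = Add(Add(-1119542, Mul(1758, -1347)), -4066019) = Add(Add(-1119542, -2368026), -4066019) = Add(-3487568, -4066019) = -7553587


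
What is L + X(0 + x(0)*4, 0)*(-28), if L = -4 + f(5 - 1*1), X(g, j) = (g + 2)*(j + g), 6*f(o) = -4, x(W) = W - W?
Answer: -14/3 ≈ -4.6667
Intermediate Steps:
x(W) = 0
f(o) = -2/3 (f(o) = (1/6)*(-4) = -2/3)
X(g, j) = (2 + g)*(g + j)
L = -14/3 (L = -4 - 2/3 = -14/3 ≈ -4.6667)
L + X(0 + x(0)*4, 0)*(-28) = -14/3 + ((0 + 0*4)**2 + 2*(0 + 0*4) + 2*0 + (0 + 0*4)*0)*(-28) = -14/3 + ((0 + 0)**2 + 2*(0 + 0) + 0 + (0 + 0)*0)*(-28) = -14/3 + (0**2 + 2*0 + 0 + 0*0)*(-28) = -14/3 + (0 + 0 + 0 + 0)*(-28) = -14/3 + 0*(-28) = -14/3 + 0 = -14/3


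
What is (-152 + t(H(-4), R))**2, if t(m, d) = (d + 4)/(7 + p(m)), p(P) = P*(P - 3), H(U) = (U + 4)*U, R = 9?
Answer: 1104601/49 ≈ 22543.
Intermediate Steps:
H(U) = U*(4 + U) (H(U) = (4 + U)*U = U*(4 + U))
p(P) = P*(-3 + P)
t(m, d) = (4 + d)/(7 + m*(-3 + m)) (t(m, d) = (d + 4)/(7 + m*(-3 + m)) = (4 + d)/(7 + m*(-3 + m)))
(-152 + t(H(-4), R))**2 = (-152 + (4 + 9)/(7 + (-4*(4 - 4))*(-3 - 4*(4 - 4))))**2 = (-152 + 13/(7 + (-4*0)*(-3 - 4*0)))**2 = (-152 + 13/(7 + 0*(-3 + 0)))**2 = (-152 + 13/(7 + 0*(-3)))**2 = (-152 + 13/(7 + 0))**2 = (-152 + 13/7)**2 = (-1051/7)**2 = 1104601/49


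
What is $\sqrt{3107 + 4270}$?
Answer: $\sqrt{7377} \approx 85.889$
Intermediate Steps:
$\sqrt{3107 + 4270} = \sqrt{7377}$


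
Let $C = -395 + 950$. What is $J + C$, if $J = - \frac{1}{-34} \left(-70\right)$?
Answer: $\frac{9400}{17} \approx 552.94$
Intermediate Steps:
$C = 555$
$J = - \frac{35}{17}$ ($J = \left(-1\right) \left(- \frac{1}{34}\right) \left(-70\right) = \frac{1}{34} \left(-70\right) = - \frac{35}{17} \approx -2.0588$)
$J + C = - \frac{35}{17} + 555 = \frac{9400}{17}$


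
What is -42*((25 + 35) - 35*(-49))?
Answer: -74550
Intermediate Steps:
-42*((25 + 35) - 35*(-49)) = -42*(60 + 1715) = -42*1775 = -74550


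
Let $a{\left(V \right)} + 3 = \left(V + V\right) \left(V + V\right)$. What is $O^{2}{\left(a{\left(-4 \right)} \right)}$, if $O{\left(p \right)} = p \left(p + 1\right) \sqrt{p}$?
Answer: $872514964$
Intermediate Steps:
$a{\left(V \right)} = -3 + 4 V^{2}$ ($a{\left(V \right)} = -3 + \left(V + V\right) \left(V + V\right) = -3 + 2 V 2 V = -3 + 4 V^{2}$)
$O{\left(p \right)} = p^{\frac{3}{2}} \left(1 + p\right)$ ($O{\left(p \right)} = p \left(1 + p\right) \sqrt{p} = p^{\frac{3}{2}} \left(1 + p\right)$)
$O^{2}{\left(a{\left(-4 \right)} \right)} = \left(\left(-3 + 4 \left(-4\right)^{2}\right)^{\frac{3}{2}} \left(1 - \left(3 - 4 \left(-4\right)^{2}\right)\right)\right)^{2} = \left(\left(-3 + 4 \cdot 16\right)^{\frac{3}{2}} \left(1 + \left(-3 + 4 \cdot 16\right)\right)\right)^{2} = \left(\left(-3 + 64\right)^{\frac{3}{2}} \left(1 + \left(-3 + 64\right)\right)\right)^{2} = \left(61^{\frac{3}{2}} \left(1 + 61\right)\right)^{2} = \left(61 \sqrt{61} \cdot 62\right)^{2} = \left(3782 \sqrt{61}\right)^{2} = 872514964$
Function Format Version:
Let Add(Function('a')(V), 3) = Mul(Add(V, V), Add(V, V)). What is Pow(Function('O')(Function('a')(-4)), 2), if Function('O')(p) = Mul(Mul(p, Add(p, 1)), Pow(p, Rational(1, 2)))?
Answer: 872514964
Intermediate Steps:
Function('a')(V) = Add(-3, Mul(4, Pow(V, 2))) (Function('a')(V) = Add(-3, Mul(Add(V, V), Add(V, V))) = Add(-3, Mul(Mul(2, V), Mul(2, V))) = Add(-3, Mul(4, Pow(V, 2))))
Function('O')(p) = Mul(Pow(p, Rational(3, 2)), Add(1, p)) (Function('O')(p) = Mul(Mul(p, Add(1, p)), Pow(p, Rational(1, 2))) = Mul(Pow(p, Rational(3, 2)), Add(1, p)))
Pow(Function('O')(Function('a')(-4)), 2) = Pow(Mul(Pow(Add(-3, Mul(4, Pow(-4, 2))), Rational(3, 2)), Add(1, Add(-3, Mul(4, Pow(-4, 2))))), 2) = Pow(Mul(Pow(Add(-3, Mul(4, 16)), Rational(3, 2)), Add(1, Add(-3, Mul(4, 16)))), 2) = Pow(Mul(Pow(Add(-3, 64), Rational(3, 2)), Add(1, Add(-3, 64))), 2) = Pow(Mul(Pow(61, Rational(3, 2)), Add(1, 61)), 2) = Pow(Mul(Mul(61, Pow(61, Rational(1, 2))), 62), 2) = Pow(Mul(3782, Pow(61, Rational(1, 2))), 2) = 872514964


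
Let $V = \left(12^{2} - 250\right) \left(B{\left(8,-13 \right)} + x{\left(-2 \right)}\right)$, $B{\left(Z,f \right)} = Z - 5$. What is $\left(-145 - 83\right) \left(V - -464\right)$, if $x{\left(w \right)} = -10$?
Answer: $-274968$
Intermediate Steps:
$B{\left(Z,f \right)} = -5 + Z$
$V = 742$ ($V = \left(12^{2} - 250\right) \left(\left(-5 + 8\right) - 10\right) = \left(144 - 250\right) \left(3 - 10\right) = \left(-106\right) \left(-7\right) = 742$)
$\left(-145 - 83\right) \left(V - -464\right) = \left(-145 - 83\right) \left(742 - -464\right) = - 228 \left(742 + 464\right) = \left(-228\right) 1206 = -274968$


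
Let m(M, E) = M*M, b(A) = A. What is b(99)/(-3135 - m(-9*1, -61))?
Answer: -33/1072 ≈ -0.030784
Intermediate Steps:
m(M, E) = M²
b(99)/(-3135 - m(-9*1, -61)) = 99/(-3135 - (-9*1)²) = 99/(-3135 - 1*(-9)²) = 99/(-3135 - 1*81) = 99/(-3135 - 81) = 99/(-3216) = 99*(-1/3216) = -33/1072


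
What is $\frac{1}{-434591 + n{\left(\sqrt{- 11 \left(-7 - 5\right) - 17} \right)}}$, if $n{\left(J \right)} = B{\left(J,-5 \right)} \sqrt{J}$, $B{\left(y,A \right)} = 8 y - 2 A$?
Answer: $\frac{1}{-434591 + 8 \cdot 115^{\frac{3}{4}} + 10 \sqrt[4]{115}} \approx -2.3027 \cdot 10^{-6}$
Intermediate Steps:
$B{\left(y,A \right)} = - 2 A + 8 y$
$n{\left(J \right)} = \sqrt{J} \left(10 + 8 J\right)$ ($n{\left(J \right)} = \left(\left(-2\right) \left(-5\right) + 8 J\right) \sqrt{J} = \left(10 + 8 J\right) \sqrt{J} = \sqrt{J} \left(10 + 8 J\right)$)
$\frac{1}{-434591 + n{\left(\sqrt{- 11 \left(-7 - 5\right) - 17} \right)}} = \frac{1}{-434591 + \sqrt{\sqrt{- 11 \left(-7 - 5\right) - 17}} \left(10 + 8 \sqrt{- 11 \left(-7 - 5\right) - 17}\right)} = \frac{1}{-434591 + \sqrt{\sqrt{\left(-11\right) \left(-12\right) - 17}} \left(10 + 8 \sqrt{\left(-11\right) \left(-12\right) - 17}\right)} = \frac{1}{-434591 + \sqrt{\sqrt{132 - 17}} \left(10 + 8 \sqrt{132 - 17}\right)} = \frac{1}{-434591 + \sqrt{\sqrt{115}} \left(10 + 8 \sqrt{115}\right)} = \frac{1}{-434591 + \sqrt[4]{115} \left(10 + 8 \sqrt{115}\right)}$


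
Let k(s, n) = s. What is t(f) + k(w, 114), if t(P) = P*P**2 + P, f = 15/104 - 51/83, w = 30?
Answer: 18926162511645/643182611968 ≈ 29.426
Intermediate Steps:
f = -4059/8632 (f = 15*(1/104) - 51*1/83 = 15/104 - 51/83 = -4059/8632 ≈ -0.47023)
t(P) = P + P**3 (t(P) = P**3 + P = P + P**3)
t(f) + k(w, 114) = (-4059/8632 + (-4059/8632)**3) + 30 = (-4059/8632 - 66873977379/643182611968) + 30 = -369315847395/643182611968 + 30 = 18926162511645/643182611968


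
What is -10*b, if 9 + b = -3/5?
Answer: 96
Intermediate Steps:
b = -48/5 (b = -9 - 3/5 = -9 - 3*⅕ = -9 - ⅗ = -48/5 ≈ -9.6000)
-10*b = -10*(-48/5) = 96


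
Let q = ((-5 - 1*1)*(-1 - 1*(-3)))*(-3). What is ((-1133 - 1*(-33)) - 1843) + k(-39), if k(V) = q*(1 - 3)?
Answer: -3015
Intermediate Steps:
q = 36 (q = ((-5 - 1)*(-1 + 3))*(-3) = -6*2*(-3) = -12*(-3) = 36)
k(V) = -72 (k(V) = 36*(1 - 3) = 36*(-2) = -72)
((-1133 - 1*(-33)) - 1843) + k(-39) = ((-1133 - 1*(-33)) - 1843) - 72 = ((-1133 + 33) - 1843) - 72 = (-1100 - 1843) - 72 = -2943 - 72 = -3015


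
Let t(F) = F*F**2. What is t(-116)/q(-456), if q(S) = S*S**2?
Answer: 24389/1481544 ≈ 0.016462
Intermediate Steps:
t(F) = F**3
q(S) = S**3
t(-116)/q(-456) = (-116)**3/((-456)**3) = -1560896/(-94818816) = -1560896*(-1/94818816) = 24389/1481544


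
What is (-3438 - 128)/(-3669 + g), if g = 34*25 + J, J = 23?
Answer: 1783/1398 ≈ 1.2754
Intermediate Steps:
g = 873 (g = 34*25 + 23 = 850 + 23 = 873)
(-3438 - 128)/(-3669 + g) = (-3438 - 128)/(-3669 + 873) = -3566/(-2796) = -3566*(-1/2796) = 1783/1398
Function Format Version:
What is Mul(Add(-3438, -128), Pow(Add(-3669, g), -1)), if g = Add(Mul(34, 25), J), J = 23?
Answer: Rational(1783, 1398) ≈ 1.2754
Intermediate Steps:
g = 873 (g = Add(Mul(34, 25), 23) = Add(850, 23) = 873)
Mul(Add(-3438, -128), Pow(Add(-3669, g), -1)) = Mul(Add(-3438, -128), Pow(Add(-3669, 873), -1)) = Mul(-3566, Pow(-2796, -1)) = Mul(-3566, Rational(-1, 2796)) = Rational(1783, 1398)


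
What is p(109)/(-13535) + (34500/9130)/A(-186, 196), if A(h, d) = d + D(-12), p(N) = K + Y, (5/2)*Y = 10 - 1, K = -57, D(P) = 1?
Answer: 281501637/12172093175 ≈ 0.023127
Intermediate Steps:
Y = 18/5 (Y = 2*(10 - 1)/5 = (2/5)*9 = 18/5 ≈ 3.6000)
p(N) = -267/5 (p(N) = -57 + 18/5 = -267/5)
A(h, d) = 1 + d (A(h, d) = d + 1 = 1 + d)
p(109)/(-13535) + (34500/9130)/A(-186, 196) = -267/5/(-13535) + (34500/9130)/(1 + 196) = -267/5*(-1/13535) + (34500*(1/9130))/197 = 267/67675 + (3450/913)*(1/197) = 267/67675 + 3450/179861 = 281501637/12172093175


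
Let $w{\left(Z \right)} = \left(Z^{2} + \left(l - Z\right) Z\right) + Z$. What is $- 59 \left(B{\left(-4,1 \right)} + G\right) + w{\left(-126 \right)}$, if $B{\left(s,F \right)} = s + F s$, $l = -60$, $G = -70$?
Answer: $12036$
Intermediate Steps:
$w{\left(Z \right)} = Z + Z^{2} + Z \left(-60 - Z\right)$ ($w{\left(Z \right)} = \left(Z^{2} + \left(-60 - Z\right) Z\right) + Z = \left(Z^{2} + Z \left(-60 - Z\right)\right) + Z = Z + Z^{2} + Z \left(-60 - Z\right)$)
$- 59 \left(B{\left(-4,1 \right)} + G\right) + w{\left(-126 \right)} = - 59 \left(- 4 \left(1 + 1\right) - 70\right) - -7434 = - 59 \left(\left(-4\right) 2 - 70\right) + 7434 = - 59 \left(-8 - 70\right) + 7434 = \left(-59\right) \left(-78\right) + 7434 = 4602 + 7434 = 12036$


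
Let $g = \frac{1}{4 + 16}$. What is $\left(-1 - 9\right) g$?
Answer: $- \frac{1}{2} \approx -0.5$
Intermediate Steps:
$g = \frac{1}{20} \approx 0.05$
$\left(-1 - 9\right) g = \left(-1 - 9\right) \frac{1}{20} = \left(-10\right) \frac{1}{20} = - \frac{1}{2}$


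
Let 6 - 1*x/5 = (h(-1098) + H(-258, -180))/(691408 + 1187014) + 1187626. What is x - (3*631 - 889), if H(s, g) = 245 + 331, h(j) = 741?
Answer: -11156143620473/1878422 ≈ -5.9391e+6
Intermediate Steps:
H(s, g) = 576
x = -11154257684785/1878422 (x = 30 - 5*((741 + 576)/(691408 + 1187014) + 1187626) = 30 - 5*(1317/1878422 + 1187626) = 30 - 5*2230862807489/1878422 = 30 - 11154314037445/1878422 = -11154257684785/1878422 ≈ -5.9381e+6)
x - (3*631 - 889) = -11154257684785/1878422 - (3*631 - 889) = -11154257684785/1878422 - (1893 - 889) = -11154257684785/1878422 - 1*1004 = -11154257684785/1878422 - 1004 = -11156143620473/1878422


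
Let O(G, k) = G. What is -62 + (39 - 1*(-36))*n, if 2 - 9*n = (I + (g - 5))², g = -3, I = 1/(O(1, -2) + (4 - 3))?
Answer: -6169/12 ≈ -514.08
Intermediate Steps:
I = ½ (I = 1/(1 + (4 - 3)) = 1/(1 + 1) = 1/2 = ½ ≈ 0.50000)
n = -217/36 (n = 2/9 - (½ + (-3 - 5))²/9 = 2/9 - (½ - 8)²/9 = 2/9 - (-15/2)²/9 = 2/9 - ⅑*225/4 = 2/9 - 25/4 = -217/36 ≈ -6.0278)
-62 + (39 - 1*(-36))*n = -62 + (39 - 1*(-36))*(-217/36) = -62 + (39 + 36)*(-217/36) = -62 + 75*(-217/36) = -62 - 5425/12 = -6169/12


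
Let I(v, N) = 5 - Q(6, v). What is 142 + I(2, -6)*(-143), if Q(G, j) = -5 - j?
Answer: -1574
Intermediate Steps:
I(v, N) = 10 + v (I(v, N) = 5 - (-5 - v) = 5 + (5 + v) = 10 + v)
142 + I(2, -6)*(-143) = 142 + (10 + 2)*(-143) = 142 + 12*(-143) = 142 - 1716 = -1574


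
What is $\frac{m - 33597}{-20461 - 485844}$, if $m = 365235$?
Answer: $- \frac{331638}{506305} \approx -0.65502$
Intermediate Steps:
$\frac{m - 33597}{-20461 - 485844} = \frac{365235 - 33597}{-20461 - 485844} = \frac{331638}{-506305} = 331638 \left(- \frac{1}{506305}\right) = - \frac{331638}{506305}$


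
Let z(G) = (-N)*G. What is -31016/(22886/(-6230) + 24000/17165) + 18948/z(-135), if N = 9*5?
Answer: 671803139851804/49271933475 ≈ 13635.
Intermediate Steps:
N = 45
z(G) = -45*G (z(G) = (-1*45)*G = -45*G)
-31016/(22886/(-6230) + 24000/17165) + 18948/z(-135) = -31016/(22886/(-6230) + 24000/17165) + 18948/((-45*(-135))) = -31016/(22886*(-1/6230) + 24000*(1/17165)) + 18948/6075 = -31016/(-11443/3115 + 4800/3433) + 18948*(1/6075) = -31016/(-24331819/10693795) + 6316/2025 = -31016*(-10693795/24331819) + 6316/2025 = 331678745720/24331819 + 6316/2025 = 671803139851804/49271933475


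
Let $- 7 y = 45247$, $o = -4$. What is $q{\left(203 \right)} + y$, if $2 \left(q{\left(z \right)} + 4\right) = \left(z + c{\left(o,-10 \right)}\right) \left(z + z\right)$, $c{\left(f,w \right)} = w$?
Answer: $\frac{228978}{7} \approx 32711.0$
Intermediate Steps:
$y = - \frac{45247}{7}$ ($y = \left(- \frac{1}{7}\right) 45247 = - \frac{45247}{7} \approx -6463.9$)
$q{\left(z \right)} = -4 + z \left(-10 + z\right)$ ($q{\left(z \right)} = -4 + \frac{\left(z - 10\right) \left(z + z\right)}{2} = -4 + \frac{\left(-10 + z\right) 2 z}{2} = -4 + \frac{2 z \left(-10 + z\right)}{2} = -4 + z \left(-10 + z\right)$)
$q{\left(203 \right)} + y = \left(-4 + 203^{2} - 2030\right) - \frac{45247}{7} = \left(-4 + 41209 - 2030\right) - \frac{45247}{7} = 39175 - \frac{45247}{7} = \frac{228978}{7}$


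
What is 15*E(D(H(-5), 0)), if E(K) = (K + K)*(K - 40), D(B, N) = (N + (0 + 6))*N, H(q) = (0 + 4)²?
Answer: 0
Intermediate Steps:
H(q) = 16 (H(q) = 4² = 16)
D(B, N) = N*(6 + N) (D(B, N) = (N + 6)*N = (6 + N)*N = N*(6 + N))
E(K) = 2*K*(-40 + K) (E(K) = (2*K)*(-40 + K) = 2*K*(-40 + K))
15*E(D(H(-5), 0)) = 15*(2*(0*(6 + 0))*(-40 + 0*(6 + 0))) = 15*(2*(0*6)*(-40 + 0*6)) = 15*(2*0*(-40 + 0)) = 15*(2*0*(-40)) = 15*0 = 0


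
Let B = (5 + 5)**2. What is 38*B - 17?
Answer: 3783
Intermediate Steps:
B = 100 (B = 10**2 = 100)
38*B - 17 = 38*100 - 17 = 3800 - 17 = 3783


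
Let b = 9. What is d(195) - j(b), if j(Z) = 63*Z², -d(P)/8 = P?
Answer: -6663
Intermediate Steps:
d(P) = -8*P
d(195) - j(b) = -8*195 - 63*9² = -1560 - 63*81 = -1560 - 1*5103 = -1560 - 5103 = -6663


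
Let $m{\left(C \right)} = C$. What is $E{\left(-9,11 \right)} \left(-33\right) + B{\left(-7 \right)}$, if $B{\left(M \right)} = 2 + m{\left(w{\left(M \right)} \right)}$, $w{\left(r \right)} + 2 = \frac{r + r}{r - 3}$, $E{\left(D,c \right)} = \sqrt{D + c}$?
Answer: $\frac{7}{5} - 33 \sqrt{2} \approx -45.269$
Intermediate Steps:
$w{\left(r \right)} = -2 + \frac{2 r}{-3 + r}$ ($w{\left(r \right)} = -2 + \frac{r + r}{r - 3} = -2 + \frac{2 r}{-3 + r}$)
$B{\left(M \right)} = 2 + \frac{6}{-3 + M}$
$E{\left(-9,11 \right)} \left(-33\right) + B{\left(-7 \right)} = \sqrt{-9 + 11} \left(-33\right) + 2 \left(-7\right) \frac{1}{-3 - 7} = \sqrt{2} \left(-33\right) + 2 \left(-7\right) \frac{1}{-10} = - 33 \sqrt{2} + 2 \left(-7\right) \left(- \frac{1}{10}\right) = - 33 \sqrt{2} + \frac{7}{5} = \frac{7}{5} - 33 \sqrt{2}$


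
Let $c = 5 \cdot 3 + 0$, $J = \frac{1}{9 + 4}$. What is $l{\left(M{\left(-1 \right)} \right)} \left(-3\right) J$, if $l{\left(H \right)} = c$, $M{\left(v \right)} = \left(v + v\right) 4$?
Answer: $- \frac{45}{13} \approx -3.4615$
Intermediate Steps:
$J = \frac{1}{13} \approx 0.076923$
$M{\left(v \right)} = 8 v$ ($M{\left(v \right)} = 2 v 4 = 8 v$)
$c = 15$ ($c = 15 + 0 = 15$)
$l{\left(H \right)} = 15$
$l{\left(M{\left(-1 \right)} \right)} \left(-3\right) J = 15 \left(-3\right) \frac{1}{13} = \left(-45\right) \frac{1}{13} = - \frac{45}{13}$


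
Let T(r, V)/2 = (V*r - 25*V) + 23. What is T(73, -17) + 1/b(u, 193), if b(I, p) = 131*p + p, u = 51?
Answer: -40404935/25476 ≈ -1586.0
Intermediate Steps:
b(I, p) = 132*p
T(r, V) = 46 - 50*V + 2*V*r (T(r, V) = 2*((V*r - 25*V) + 23) = 2*((-25*V + V*r) + 23) = 2*(23 - 25*V + V*r) = 46 - 50*V + 2*V*r)
T(73, -17) + 1/b(u, 193) = (46 - 50*(-17) + 2*(-17)*73) + 1/(132*193) = (46 + 850 - 2482) + 1/25476 = -1586 + 1/25476 = -40404935/25476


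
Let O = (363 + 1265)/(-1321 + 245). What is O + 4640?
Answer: 1247753/269 ≈ 4638.5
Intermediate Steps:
O = -407/269 (O = 1628/(-1076) = 1628*(-1/1076) = -407/269 ≈ -1.5130)
O + 4640 = -407/269 + 4640 = 1247753/269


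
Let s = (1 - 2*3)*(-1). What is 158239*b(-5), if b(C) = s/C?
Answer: -158239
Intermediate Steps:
s = 5 (s = (1 - 6)*(-1) = -5*(-1) = 5)
b(C) = 5/C
158239*b(-5) = 158239*(5/(-5)) = 158239*(5*(-⅕)) = 158239*(-1) = -158239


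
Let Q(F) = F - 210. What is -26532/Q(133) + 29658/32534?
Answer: 39339807/113869 ≈ 345.48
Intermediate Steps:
Q(F) = -210 + F
-26532/Q(133) + 29658/32534 = -26532/(-210 + 133) + 29658/32534 = -26532/(-77) + 29658*(1/32534) = -26532*(-1/77) + 14829/16267 = 2412/7 + 14829/16267 = 39339807/113869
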